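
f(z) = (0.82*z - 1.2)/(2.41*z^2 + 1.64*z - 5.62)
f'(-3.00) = -0.30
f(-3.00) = -0.33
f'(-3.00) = -0.30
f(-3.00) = -0.33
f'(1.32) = 2.80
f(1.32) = -0.16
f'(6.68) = -0.00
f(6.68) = 0.04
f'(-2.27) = -2.74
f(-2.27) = -1.00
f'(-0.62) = -0.21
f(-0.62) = 0.30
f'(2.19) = 0.01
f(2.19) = 0.06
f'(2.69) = -0.01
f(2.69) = 0.06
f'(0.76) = 0.07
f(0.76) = 0.19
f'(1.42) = 0.65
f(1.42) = -0.02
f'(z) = (-4.82*z - 1.64)*(0.82*z - 1.2)/(2.41*z^2 + 1.64*z - 5.62)^2 + 0.82/(2.41*z^2 + 1.64*z - 5.62)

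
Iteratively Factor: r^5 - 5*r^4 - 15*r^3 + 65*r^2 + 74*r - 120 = (r - 4)*(r^4 - r^3 - 19*r^2 - 11*r + 30) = (r - 4)*(r + 3)*(r^3 - 4*r^2 - 7*r + 10) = (r - 5)*(r - 4)*(r + 3)*(r^2 + r - 2) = (r - 5)*(r - 4)*(r - 1)*(r + 3)*(r + 2)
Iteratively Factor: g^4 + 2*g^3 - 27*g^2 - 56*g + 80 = (g - 5)*(g^3 + 7*g^2 + 8*g - 16) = (g - 5)*(g + 4)*(g^2 + 3*g - 4) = (g - 5)*(g + 4)^2*(g - 1)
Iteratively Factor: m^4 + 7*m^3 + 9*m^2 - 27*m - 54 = (m - 2)*(m^3 + 9*m^2 + 27*m + 27) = (m - 2)*(m + 3)*(m^2 + 6*m + 9) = (m - 2)*(m + 3)^2*(m + 3)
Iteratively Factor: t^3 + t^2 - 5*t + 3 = (t - 1)*(t^2 + 2*t - 3) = (t - 1)^2*(t + 3)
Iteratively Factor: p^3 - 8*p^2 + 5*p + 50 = (p - 5)*(p^2 - 3*p - 10) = (p - 5)*(p + 2)*(p - 5)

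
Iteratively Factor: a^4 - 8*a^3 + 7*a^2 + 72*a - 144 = (a - 4)*(a^3 - 4*a^2 - 9*a + 36) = (a - 4)^2*(a^2 - 9) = (a - 4)^2*(a + 3)*(a - 3)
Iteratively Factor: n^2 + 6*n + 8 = (n + 2)*(n + 4)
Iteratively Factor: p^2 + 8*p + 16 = (p + 4)*(p + 4)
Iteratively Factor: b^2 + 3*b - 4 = (b - 1)*(b + 4)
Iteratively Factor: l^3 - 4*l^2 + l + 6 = (l - 3)*(l^2 - l - 2) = (l - 3)*(l - 2)*(l + 1)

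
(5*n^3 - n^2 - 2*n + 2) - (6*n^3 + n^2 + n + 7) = -n^3 - 2*n^2 - 3*n - 5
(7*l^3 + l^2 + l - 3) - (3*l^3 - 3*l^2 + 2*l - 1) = 4*l^3 + 4*l^2 - l - 2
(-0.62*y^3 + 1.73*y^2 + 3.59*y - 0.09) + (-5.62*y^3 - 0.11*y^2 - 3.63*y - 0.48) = -6.24*y^3 + 1.62*y^2 - 0.04*y - 0.57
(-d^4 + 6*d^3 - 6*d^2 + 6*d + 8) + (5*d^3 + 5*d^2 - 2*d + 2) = -d^4 + 11*d^3 - d^2 + 4*d + 10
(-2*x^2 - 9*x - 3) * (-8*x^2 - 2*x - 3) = 16*x^4 + 76*x^3 + 48*x^2 + 33*x + 9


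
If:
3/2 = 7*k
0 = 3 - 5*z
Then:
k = 3/14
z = 3/5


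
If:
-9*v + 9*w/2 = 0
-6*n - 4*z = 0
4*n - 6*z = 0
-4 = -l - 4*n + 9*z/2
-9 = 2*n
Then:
No Solution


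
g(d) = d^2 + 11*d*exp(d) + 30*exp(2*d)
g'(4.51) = 501526.42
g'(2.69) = 13624.68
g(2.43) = 4180.25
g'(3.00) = 25095.49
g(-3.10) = 8.13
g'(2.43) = 8174.88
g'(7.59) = 235010407.54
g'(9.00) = 3940489505.47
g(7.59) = 117576957.76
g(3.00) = 12774.69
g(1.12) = 320.81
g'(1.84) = 2579.17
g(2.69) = 6953.81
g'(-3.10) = -7.12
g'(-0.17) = 50.07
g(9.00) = 1970601360.43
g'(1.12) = 637.31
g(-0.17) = 19.80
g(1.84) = 1320.22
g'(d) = 11*d*exp(d) + 2*d + 60*exp(2*d) + 11*exp(d)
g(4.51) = 252534.28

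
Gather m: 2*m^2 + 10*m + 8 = 2*m^2 + 10*m + 8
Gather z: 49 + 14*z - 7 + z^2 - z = z^2 + 13*z + 42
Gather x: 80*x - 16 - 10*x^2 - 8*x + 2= -10*x^2 + 72*x - 14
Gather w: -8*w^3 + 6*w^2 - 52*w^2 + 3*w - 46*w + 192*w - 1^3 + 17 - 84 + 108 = -8*w^3 - 46*w^2 + 149*w + 40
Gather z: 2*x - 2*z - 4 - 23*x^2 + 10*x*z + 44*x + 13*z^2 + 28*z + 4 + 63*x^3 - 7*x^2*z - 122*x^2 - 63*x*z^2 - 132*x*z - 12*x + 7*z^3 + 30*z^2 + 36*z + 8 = 63*x^3 - 145*x^2 + 34*x + 7*z^3 + z^2*(43 - 63*x) + z*(-7*x^2 - 122*x + 62) + 8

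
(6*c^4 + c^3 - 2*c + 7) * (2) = 12*c^4 + 2*c^3 - 4*c + 14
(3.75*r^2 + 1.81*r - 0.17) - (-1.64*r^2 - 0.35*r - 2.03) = 5.39*r^2 + 2.16*r + 1.86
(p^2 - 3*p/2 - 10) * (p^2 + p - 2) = p^4 - p^3/2 - 27*p^2/2 - 7*p + 20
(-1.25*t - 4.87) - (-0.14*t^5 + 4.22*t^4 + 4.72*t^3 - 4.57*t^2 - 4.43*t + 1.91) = 0.14*t^5 - 4.22*t^4 - 4.72*t^3 + 4.57*t^2 + 3.18*t - 6.78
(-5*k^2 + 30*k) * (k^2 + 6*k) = -5*k^4 + 180*k^2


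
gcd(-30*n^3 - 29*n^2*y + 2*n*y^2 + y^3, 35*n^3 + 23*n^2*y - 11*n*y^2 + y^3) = -5*n^2 - 4*n*y + y^2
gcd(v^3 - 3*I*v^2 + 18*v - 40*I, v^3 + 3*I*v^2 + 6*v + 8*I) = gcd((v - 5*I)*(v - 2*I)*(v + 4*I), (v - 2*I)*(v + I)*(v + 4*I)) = v^2 + 2*I*v + 8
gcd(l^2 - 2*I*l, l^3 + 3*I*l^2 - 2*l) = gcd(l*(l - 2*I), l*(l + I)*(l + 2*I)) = l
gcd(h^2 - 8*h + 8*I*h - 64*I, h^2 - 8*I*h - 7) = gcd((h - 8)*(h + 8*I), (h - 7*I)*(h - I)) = 1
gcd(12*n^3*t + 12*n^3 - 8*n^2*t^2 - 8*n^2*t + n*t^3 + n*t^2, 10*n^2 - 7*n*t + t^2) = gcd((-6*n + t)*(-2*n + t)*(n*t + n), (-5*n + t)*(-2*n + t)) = -2*n + t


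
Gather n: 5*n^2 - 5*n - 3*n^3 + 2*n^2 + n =-3*n^3 + 7*n^2 - 4*n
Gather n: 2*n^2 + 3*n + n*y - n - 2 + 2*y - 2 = 2*n^2 + n*(y + 2) + 2*y - 4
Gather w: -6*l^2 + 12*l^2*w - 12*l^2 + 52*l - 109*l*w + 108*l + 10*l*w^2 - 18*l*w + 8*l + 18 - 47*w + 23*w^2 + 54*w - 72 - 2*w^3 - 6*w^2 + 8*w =-18*l^2 + 168*l - 2*w^3 + w^2*(10*l + 17) + w*(12*l^2 - 127*l + 15) - 54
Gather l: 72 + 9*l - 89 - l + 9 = 8*l - 8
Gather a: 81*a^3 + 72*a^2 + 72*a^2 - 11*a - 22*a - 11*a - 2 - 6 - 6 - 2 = 81*a^3 + 144*a^2 - 44*a - 16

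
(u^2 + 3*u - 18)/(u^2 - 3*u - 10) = (-u^2 - 3*u + 18)/(-u^2 + 3*u + 10)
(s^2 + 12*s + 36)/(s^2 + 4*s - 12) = (s + 6)/(s - 2)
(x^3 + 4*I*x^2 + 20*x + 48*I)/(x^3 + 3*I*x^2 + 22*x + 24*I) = (x + 2*I)/(x + I)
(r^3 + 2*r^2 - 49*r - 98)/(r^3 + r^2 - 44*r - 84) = (r + 7)/(r + 6)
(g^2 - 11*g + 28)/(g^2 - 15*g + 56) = (g - 4)/(g - 8)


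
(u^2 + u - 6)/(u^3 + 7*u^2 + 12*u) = (u - 2)/(u*(u + 4))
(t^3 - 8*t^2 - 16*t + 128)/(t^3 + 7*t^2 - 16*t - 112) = (t - 8)/(t + 7)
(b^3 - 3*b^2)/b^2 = b - 3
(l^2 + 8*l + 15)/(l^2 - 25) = (l + 3)/(l - 5)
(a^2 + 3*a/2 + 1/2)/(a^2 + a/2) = (a + 1)/a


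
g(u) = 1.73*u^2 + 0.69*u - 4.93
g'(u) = 3.46*u + 0.69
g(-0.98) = -3.94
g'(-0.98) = -2.70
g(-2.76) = 6.34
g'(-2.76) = -8.86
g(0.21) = -4.71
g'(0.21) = 1.42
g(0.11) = -4.83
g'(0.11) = 1.07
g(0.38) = -4.42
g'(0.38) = 2.00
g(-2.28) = 2.49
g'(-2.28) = -7.20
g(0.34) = -4.50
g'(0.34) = 1.87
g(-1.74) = -0.89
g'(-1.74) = -5.33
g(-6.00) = 53.21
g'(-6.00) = -20.07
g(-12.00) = 235.91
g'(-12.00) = -40.83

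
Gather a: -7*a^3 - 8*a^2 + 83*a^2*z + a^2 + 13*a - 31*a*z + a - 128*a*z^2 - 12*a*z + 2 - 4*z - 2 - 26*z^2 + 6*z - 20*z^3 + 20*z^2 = -7*a^3 + a^2*(83*z - 7) + a*(-128*z^2 - 43*z + 14) - 20*z^3 - 6*z^2 + 2*z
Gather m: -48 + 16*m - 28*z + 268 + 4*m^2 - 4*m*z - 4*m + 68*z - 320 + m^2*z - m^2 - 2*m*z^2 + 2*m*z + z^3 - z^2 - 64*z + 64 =m^2*(z + 3) + m*(-2*z^2 - 2*z + 12) + z^3 - z^2 - 24*z - 36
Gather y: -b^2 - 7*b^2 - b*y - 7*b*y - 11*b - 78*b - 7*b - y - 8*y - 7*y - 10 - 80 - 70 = -8*b^2 - 96*b + y*(-8*b - 16) - 160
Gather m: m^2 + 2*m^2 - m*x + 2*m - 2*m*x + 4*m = 3*m^2 + m*(6 - 3*x)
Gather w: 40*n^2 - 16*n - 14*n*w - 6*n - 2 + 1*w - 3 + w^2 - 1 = 40*n^2 - 22*n + w^2 + w*(1 - 14*n) - 6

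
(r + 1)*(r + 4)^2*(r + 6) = r^4 + 15*r^3 + 78*r^2 + 160*r + 96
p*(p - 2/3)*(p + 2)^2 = p^4 + 10*p^3/3 + 4*p^2/3 - 8*p/3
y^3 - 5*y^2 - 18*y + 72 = (y - 6)*(y - 3)*(y + 4)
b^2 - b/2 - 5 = (b - 5/2)*(b + 2)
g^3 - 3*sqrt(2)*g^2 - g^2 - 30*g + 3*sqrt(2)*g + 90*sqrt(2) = (g - 6)*(g + 5)*(g - 3*sqrt(2))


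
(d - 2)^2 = d^2 - 4*d + 4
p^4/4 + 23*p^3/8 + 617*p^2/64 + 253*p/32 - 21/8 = (p/4 + 1)*(p - 1/4)*(p + 7/4)*(p + 6)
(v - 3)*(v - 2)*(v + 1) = v^3 - 4*v^2 + v + 6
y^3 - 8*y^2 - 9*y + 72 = (y - 8)*(y - 3)*(y + 3)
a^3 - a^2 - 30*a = a*(a - 6)*(a + 5)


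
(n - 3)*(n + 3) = n^2 - 9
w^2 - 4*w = w*(w - 4)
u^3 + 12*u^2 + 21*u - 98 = (u - 2)*(u + 7)^2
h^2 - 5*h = h*(h - 5)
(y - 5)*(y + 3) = y^2 - 2*y - 15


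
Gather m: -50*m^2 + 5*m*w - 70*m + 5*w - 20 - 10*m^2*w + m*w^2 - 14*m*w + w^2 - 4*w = m^2*(-10*w - 50) + m*(w^2 - 9*w - 70) + w^2 + w - 20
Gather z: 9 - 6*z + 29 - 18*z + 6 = 44 - 24*z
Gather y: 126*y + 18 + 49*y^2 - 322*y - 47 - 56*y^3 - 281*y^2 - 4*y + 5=-56*y^3 - 232*y^2 - 200*y - 24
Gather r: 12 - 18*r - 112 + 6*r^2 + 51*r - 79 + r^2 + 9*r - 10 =7*r^2 + 42*r - 189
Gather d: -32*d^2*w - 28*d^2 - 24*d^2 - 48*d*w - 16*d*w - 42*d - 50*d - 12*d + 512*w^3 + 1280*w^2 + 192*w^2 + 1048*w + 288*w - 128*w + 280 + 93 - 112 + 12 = d^2*(-32*w - 52) + d*(-64*w - 104) + 512*w^3 + 1472*w^2 + 1208*w + 273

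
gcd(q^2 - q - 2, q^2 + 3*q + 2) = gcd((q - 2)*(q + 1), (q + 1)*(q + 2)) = q + 1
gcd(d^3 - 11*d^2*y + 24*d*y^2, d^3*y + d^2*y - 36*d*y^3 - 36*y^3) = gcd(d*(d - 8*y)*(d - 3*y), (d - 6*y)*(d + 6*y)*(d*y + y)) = 1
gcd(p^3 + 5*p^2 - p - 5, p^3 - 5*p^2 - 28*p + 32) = p - 1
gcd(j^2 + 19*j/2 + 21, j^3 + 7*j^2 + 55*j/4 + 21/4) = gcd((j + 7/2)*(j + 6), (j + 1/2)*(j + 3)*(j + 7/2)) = j + 7/2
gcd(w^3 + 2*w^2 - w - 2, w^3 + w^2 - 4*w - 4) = w^2 + 3*w + 2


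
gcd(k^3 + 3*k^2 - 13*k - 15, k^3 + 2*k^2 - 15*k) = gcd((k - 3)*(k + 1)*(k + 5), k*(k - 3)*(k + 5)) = k^2 + 2*k - 15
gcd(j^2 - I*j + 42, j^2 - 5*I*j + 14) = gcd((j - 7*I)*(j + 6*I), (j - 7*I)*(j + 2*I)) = j - 7*I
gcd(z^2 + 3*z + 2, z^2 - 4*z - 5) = z + 1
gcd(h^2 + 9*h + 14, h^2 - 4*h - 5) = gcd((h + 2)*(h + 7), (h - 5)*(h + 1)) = 1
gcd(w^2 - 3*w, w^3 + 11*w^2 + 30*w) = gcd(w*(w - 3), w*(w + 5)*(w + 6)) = w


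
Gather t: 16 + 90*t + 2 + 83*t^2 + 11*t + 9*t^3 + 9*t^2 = 9*t^3 + 92*t^2 + 101*t + 18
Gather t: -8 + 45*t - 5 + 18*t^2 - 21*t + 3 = 18*t^2 + 24*t - 10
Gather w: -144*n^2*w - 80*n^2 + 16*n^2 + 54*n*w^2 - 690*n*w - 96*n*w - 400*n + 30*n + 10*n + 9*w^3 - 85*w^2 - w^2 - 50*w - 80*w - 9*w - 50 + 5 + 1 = -64*n^2 - 360*n + 9*w^3 + w^2*(54*n - 86) + w*(-144*n^2 - 786*n - 139) - 44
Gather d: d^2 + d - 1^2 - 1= d^2 + d - 2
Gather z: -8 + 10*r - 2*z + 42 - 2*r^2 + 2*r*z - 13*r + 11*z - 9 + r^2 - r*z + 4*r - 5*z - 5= -r^2 + r + z*(r + 4) + 20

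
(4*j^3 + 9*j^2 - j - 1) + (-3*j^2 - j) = 4*j^3 + 6*j^2 - 2*j - 1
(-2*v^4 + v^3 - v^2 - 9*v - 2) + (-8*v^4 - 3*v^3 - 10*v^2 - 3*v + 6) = -10*v^4 - 2*v^3 - 11*v^2 - 12*v + 4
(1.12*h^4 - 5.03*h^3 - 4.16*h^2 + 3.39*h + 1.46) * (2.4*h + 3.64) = 2.688*h^5 - 7.9952*h^4 - 28.2932*h^3 - 7.0064*h^2 + 15.8436*h + 5.3144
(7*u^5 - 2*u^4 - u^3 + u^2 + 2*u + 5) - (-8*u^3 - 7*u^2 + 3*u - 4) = 7*u^5 - 2*u^4 + 7*u^3 + 8*u^2 - u + 9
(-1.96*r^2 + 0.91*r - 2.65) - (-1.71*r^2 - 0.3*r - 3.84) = -0.25*r^2 + 1.21*r + 1.19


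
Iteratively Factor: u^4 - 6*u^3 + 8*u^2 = (u)*(u^3 - 6*u^2 + 8*u) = u*(u - 2)*(u^2 - 4*u) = u^2*(u - 2)*(u - 4)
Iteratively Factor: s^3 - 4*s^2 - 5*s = (s + 1)*(s^2 - 5*s) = s*(s + 1)*(s - 5)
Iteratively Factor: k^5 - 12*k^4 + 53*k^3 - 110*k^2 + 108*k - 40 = (k - 1)*(k^4 - 11*k^3 + 42*k^2 - 68*k + 40) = (k - 2)*(k - 1)*(k^3 - 9*k^2 + 24*k - 20) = (k - 5)*(k - 2)*(k - 1)*(k^2 - 4*k + 4) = (k - 5)*(k - 2)^2*(k - 1)*(k - 2)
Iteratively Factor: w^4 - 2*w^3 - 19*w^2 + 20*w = (w)*(w^3 - 2*w^2 - 19*w + 20) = w*(w + 4)*(w^2 - 6*w + 5) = w*(w - 1)*(w + 4)*(w - 5)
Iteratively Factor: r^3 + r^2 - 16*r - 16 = (r + 1)*(r^2 - 16) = (r + 1)*(r + 4)*(r - 4)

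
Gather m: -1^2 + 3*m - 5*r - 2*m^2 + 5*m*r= -2*m^2 + m*(5*r + 3) - 5*r - 1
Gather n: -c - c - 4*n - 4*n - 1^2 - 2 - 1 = -2*c - 8*n - 4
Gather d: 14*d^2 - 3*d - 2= 14*d^2 - 3*d - 2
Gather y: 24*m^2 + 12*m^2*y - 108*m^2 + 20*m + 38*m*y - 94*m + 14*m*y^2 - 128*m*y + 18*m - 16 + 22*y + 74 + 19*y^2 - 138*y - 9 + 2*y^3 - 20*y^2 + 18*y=-84*m^2 - 56*m + 2*y^3 + y^2*(14*m - 1) + y*(12*m^2 - 90*m - 98) + 49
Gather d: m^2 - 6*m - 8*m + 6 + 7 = m^2 - 14*m + 13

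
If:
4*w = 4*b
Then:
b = w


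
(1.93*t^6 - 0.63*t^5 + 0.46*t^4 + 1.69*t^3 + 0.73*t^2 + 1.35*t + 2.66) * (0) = 0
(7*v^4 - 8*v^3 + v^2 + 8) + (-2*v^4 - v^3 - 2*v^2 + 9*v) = 5*v^4 - 9*v^3 - v^2 + 9*v + 8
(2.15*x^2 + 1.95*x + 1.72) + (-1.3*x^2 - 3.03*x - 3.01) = 0.85*x^2 - 1.08*x - 1.29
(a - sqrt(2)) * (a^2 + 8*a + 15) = a^3 - sqrt(2)*a^2 + 8*a^2 - 8*sqrt(2)*a + 15*a - 15*sqrt(2)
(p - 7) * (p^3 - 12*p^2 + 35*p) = p^4 - 19*p^3 + 119*p^2 - 245*p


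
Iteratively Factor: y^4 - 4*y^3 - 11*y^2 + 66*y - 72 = (y - 3)*(y^3 - y^2 - 14*y + 24) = (y - 3)^2*(y^2 + 2*y - 8) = (y - 3)^2*(y - 2)*(y + 4)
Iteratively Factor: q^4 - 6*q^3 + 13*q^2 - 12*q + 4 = (q - 2)*(q^3 - 4*q^2 + 5*q - 2) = (q - 2)^2*(q^2 - 2*q + 1) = (q - 2)^2*(q - 1)*(q - 1)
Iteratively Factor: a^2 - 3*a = (a - 3)*(a)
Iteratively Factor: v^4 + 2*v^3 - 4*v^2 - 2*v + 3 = (v + 1)*(v^3 + v^2 - 5*v + 3) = (v - 1)*(v + 1)*(v^2 + 2*v - 3) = (v - 1)^2*(v + 1)*(v + 3)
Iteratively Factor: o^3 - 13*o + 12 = (o - 1)*(o^2 + o - 12) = (o - 3)*(o - 1)*(o + 4)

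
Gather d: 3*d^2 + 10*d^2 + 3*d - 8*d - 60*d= 13*d^2 - 65*d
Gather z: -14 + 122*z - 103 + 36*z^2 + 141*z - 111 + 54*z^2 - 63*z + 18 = 90*z^2 + 200*z - 210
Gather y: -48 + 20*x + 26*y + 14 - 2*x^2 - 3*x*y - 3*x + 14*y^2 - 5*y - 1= -2*x^2 + 17*x + 14*y^2 + y*(21 - 3*x) - 35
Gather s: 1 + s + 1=s + 2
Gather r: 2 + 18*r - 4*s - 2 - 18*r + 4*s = 0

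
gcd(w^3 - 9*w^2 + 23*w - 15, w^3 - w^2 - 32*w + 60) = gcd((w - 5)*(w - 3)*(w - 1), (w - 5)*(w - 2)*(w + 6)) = w - 5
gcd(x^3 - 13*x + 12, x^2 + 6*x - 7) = x - 1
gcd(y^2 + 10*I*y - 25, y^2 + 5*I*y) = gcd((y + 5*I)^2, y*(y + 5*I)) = y + 5*I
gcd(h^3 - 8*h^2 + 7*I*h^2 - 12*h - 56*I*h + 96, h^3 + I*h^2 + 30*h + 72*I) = h^2 + 7*I*h - 12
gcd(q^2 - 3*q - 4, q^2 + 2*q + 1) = q + 1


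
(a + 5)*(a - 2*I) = a^2 + 5*a - 2*I*a - 10*I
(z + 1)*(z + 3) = z^2 + 4*z + 3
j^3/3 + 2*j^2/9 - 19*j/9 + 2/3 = (j/3 + 1)*(j - 2)*(j - 1/3)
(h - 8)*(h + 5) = h^2 - 3*h - 40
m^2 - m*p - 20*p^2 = (m - 5*p)*(m + 4*p)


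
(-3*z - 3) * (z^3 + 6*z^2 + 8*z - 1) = -3*z^4 - 21*z^3 - 42*z^2 - 21*z + 3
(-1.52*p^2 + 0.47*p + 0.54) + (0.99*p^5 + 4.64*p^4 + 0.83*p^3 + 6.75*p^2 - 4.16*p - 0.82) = 0.99*p^5 + 4.64*p^4 + 0.83*p^3 + 5.23*p^2 - 3.69*p - 0.28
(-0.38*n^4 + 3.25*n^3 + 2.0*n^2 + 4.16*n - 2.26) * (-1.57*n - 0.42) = 0.5966*n^5 - 4.9429*n^4 - 4.505*n^3 - 7.3712*n^2 + 1.801*n + 0.9492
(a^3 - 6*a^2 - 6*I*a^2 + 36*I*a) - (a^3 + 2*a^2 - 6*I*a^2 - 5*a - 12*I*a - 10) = -8*a^2 + 5*a + 48*I*a + 10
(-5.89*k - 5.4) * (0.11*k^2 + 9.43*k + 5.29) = -0.6479*k^3 - 56.1367*k^2 - 82.0801*k - 28.566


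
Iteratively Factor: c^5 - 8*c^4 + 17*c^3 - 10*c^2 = (c - 5)*(c^4 - 3*c^3 + 2*c^2) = (c - 5)*(c - 2)*(c^3 - c^2) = c*(c - 5)*(c - 2)*(c^2 - c) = c*(c - 5)*(c - 2)*(c - 1)*(c)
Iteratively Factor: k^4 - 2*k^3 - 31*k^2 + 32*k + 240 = (k - 5)*(k^3 + 3*k^2 - 16*k - 48) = (k - 5)*(k + 4)*(k^2 - k - 12) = (k - 5)*(k + 3)*(k + 4)*(k - 4)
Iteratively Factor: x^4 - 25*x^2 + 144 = (x - 3)*(x^3 + 3*x^2 - 16*x - 48) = (x - 3)*(x + 3)*(x^2 - 16) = (x - 4)*(x - 3)*(x + 3)*(x + 4)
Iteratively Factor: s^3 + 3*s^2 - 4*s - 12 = (s - 2)*(s^2 + 5*s + 6) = (s - 2)*(s + 2)*(s + 3)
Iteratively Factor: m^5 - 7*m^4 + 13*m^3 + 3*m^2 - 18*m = (m - 3)*(m^4 - 4*m^3 + m^2 + 6*m) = m*(m - 3)*(m^3 - 4*m^2 + m + 6) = m*(m - 3)*(m + 1)*(m^2 - 5*m + 6) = m*(m - 3)*(m - 2)*(m + 1)*(m - 3)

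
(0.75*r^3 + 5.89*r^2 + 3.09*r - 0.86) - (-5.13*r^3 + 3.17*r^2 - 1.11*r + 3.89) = 5.88*r^3 + 2.72*r^2 + 4.2*r - 4.75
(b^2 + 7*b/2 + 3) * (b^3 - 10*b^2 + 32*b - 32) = b^5 - 13*b^4/2 + 50*b^2 - 16*b - 96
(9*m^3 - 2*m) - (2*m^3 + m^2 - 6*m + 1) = 7*m^3 - m^2 + 4*m - 1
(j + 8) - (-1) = j + 9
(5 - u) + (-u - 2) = 3 - 2*u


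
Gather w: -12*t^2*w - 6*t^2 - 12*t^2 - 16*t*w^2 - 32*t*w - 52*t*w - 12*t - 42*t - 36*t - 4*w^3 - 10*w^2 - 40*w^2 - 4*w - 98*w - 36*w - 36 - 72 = -18*t^2 - 90*t - 4*w^3 + w^2*(-16*t - 50) + w*(-12*t^2 - 84*t - 138) - 108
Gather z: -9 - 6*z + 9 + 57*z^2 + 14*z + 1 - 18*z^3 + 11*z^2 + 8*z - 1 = -18*z^3 + 68*z^2 + 16*z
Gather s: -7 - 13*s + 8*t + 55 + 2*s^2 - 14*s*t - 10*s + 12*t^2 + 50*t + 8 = 2*s^2 + s*(-14*t - 23) + 12*t^2 + 58*t + 56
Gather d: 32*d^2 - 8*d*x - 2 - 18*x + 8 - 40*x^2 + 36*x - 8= 32*d^2 - 8*d*x - 40*x^2 + 18*x - 2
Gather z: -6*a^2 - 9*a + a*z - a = -6*a^2 + a*z - 10*a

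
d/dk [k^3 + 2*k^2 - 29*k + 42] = 3*k^2 + 4*k - 29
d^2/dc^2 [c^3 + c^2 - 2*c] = 6*c + 2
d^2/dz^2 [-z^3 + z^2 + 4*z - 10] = 2 - 6*z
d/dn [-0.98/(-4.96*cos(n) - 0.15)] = 4.8608*sin(n)/(4.96*cos(n) + 0.15)^2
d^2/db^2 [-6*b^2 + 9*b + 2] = -12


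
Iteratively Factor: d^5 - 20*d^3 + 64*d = (d - 4)*(d^4 + 4*d^3 - 4*d^2 - 16*d) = (d - 4)*(d - 2)*(d^3 + 6*d^2 + 8*d) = d*(d - 4)*(d - 2)*(d^2 + 6*d + 8) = d*(d - 4)*(d - 2)*(d + 2)*(d + 4)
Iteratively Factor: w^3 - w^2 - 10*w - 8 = (w + 1)*(w^2 - 2*w - 8) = (w + 1)*(w + 2)*(w - 4)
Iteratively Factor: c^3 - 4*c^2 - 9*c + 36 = (c - 4)*(c^2 - 9) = (c - 4)*(c + 3)*(c - 3)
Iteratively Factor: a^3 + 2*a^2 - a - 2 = (a + 2)*(a^2 - 1) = (a - 1)*(a + 2)*(a + 1)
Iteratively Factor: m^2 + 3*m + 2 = (m + 1)*(m + 2)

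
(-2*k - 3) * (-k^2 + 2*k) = 2*k^3 - k^2 - 6*k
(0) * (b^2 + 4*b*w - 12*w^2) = 0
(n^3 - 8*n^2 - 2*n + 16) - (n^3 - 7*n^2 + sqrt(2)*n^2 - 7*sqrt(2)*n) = -sqrt(2)*n^2 - n^2 - 2*n + 7*sqrt(2)*n + 16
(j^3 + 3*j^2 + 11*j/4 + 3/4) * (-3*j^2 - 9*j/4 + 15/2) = -3*j^5 - 45*j^4/4 - 15*j^3/2 + 225*j^2/16 + 303*j/16 + 45/8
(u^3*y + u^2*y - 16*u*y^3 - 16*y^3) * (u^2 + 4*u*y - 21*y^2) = u^5*y + 4*u^4*y^2 + u^4*y - 37*u^3*y^3 + 4*u^3*y^2 - 64*u^2*y^4 - 37*u^2*y^3 + 336*u*y^5 - 64*u*y^4 + 336*y^5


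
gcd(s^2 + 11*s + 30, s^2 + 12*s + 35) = s + 5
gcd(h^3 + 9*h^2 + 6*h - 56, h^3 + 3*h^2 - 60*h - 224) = h^2 + 11*h + 28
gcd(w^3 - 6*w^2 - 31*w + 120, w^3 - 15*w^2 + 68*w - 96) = w^2 - 11*w + 24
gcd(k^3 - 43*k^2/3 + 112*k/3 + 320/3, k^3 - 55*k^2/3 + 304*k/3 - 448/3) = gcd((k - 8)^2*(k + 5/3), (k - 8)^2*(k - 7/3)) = k^2 - 16*k + 64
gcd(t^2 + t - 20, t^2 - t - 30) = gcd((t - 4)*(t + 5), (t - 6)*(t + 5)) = t + 5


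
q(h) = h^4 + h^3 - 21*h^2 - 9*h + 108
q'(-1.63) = 50.11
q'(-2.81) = 43.96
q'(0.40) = -25.06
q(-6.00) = 486.00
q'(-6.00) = -513.00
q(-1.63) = 69.60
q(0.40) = 101.13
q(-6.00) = 486.00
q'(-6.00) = -513.00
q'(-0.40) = 8.02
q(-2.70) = 12.67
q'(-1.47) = 46.52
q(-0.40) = 108.20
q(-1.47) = 77.34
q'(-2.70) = 47.54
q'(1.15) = -47.25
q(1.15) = 73.15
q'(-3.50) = 3.25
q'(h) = 4*h^3 + 3*h^2 - 42*h - 9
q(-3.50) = -10.56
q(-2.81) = 7.63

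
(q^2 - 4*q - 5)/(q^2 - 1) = (q - 5)/(q - 1)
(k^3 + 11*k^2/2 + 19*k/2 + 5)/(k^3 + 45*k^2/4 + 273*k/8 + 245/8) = 4*(k^2 + 3*k + 2)/(4*k^2 + 35*k + 49)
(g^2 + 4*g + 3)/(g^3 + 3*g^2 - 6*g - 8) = (g + 3)/(g^2 + 2*g - 8)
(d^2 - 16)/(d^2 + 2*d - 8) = (d - 4)/(d - 2)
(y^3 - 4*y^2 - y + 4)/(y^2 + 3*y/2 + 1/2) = 2*(y^2 - 5*y + 4)/(2*y + 1)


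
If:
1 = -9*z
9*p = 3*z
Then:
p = -1/27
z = -1/9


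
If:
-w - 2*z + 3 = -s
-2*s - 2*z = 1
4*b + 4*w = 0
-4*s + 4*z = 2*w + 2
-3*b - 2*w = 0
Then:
No Solution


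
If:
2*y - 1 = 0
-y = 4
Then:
No Solution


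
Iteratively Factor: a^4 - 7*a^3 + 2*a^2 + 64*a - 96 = (a - 2)*(a^3 - 5*a^2 - 8*a + 48) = (a - 4)*(a - 2)*(a^2 - a - 12) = (a - 4)*(a - 2)*(a + 3)*(a - 4)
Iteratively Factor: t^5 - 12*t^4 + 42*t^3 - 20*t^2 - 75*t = (t - 5)*(t^4 - 7*t^3 + 7*t^2 + 15*t) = t*(t - 5)*(t^3 - 7*t^2 + 7*t + 15) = t*(t - 5)^2*(t^2 - 2*t - 3) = t*(t - 5)^2*(t + 1)*(t - 3)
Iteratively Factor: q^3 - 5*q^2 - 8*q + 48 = (q - 4)*(q^2 - q - 12) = (q - 4)^2*(q + 3)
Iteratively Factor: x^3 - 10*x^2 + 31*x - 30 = (x - 2)*(x^2 - 8*x + 15) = (x - 3)*(x - 2)*(x - 5)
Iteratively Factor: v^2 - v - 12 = (v + 3)*(v - 4)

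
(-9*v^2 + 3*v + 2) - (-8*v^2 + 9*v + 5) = -v^2 - 6*v - 3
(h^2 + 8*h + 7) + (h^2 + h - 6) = 2*h^2 + 9*h + 1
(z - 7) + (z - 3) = 2*z - 10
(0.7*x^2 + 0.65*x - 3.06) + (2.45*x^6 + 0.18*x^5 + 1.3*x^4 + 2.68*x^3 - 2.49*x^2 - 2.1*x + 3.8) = 2.45*x^6 + 0.18*x^5 + 1.3*x^4 + 2.68*x^3 - 1.79*x^2 - 1.45*x + 0.74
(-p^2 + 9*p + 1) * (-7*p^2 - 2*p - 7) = 7*p^4 - 61*p^3 - 18*p^2 - 65*p - 7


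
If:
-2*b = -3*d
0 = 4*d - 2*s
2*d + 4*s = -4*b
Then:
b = 0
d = 0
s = 0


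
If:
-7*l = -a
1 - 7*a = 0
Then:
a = 1/7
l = 1/49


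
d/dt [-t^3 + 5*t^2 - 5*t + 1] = -3*t^2 + 10*t - 5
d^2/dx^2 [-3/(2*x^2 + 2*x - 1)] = 12*(2*x^2 + 2*x - 2*(2*x + 1)^2 - 1)/(2*x^2 + 2*x - 1)^3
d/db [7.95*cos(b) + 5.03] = -7.95*sin(b)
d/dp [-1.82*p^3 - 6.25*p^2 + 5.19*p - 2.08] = -5.46*p^2 - 12.5*p + 5.19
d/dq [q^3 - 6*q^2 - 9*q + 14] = 3*q^2 - 12*q - 9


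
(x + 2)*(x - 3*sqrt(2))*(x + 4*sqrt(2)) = x^3 + sqrt(2)*x^2 + 2*x^2 - 24*x + 2*sqrt(2)*x - 48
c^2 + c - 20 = (c - 4)*(c + 5)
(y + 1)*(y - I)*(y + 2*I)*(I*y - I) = I*y^4 - y^3 + I*y^2 + y - 2*I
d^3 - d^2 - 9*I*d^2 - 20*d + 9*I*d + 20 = (d - 1)*(d - 5*I)*(d - 4*I)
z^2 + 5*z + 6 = (z + 2)*(z + 3)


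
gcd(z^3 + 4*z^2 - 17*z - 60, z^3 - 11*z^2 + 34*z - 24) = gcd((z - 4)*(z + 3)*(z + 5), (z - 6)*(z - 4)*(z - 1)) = z - 4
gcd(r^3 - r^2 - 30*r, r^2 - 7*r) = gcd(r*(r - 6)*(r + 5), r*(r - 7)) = r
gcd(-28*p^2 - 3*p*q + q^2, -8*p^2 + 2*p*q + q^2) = 4*p + q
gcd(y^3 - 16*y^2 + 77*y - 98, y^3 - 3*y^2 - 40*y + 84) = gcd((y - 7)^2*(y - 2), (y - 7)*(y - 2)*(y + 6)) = y^2 - 9*y + 14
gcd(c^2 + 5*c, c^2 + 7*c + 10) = c + 5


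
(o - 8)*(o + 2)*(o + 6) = o^3 - 52*o - 96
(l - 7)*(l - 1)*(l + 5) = l^3 - 3*l^2 - 33*l + 35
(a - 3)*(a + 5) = a^2 + 2*a - 15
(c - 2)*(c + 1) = c^2 - c - 2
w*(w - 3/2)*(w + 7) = w^3 + 11*w^2/2 - 21*w/2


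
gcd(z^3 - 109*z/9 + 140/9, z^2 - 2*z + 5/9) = z - 5/3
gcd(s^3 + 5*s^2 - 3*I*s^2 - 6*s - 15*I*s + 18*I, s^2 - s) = s - 1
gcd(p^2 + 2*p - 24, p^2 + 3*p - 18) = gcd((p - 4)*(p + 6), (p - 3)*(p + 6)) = p + 6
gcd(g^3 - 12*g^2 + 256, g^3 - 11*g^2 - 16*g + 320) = g^2 - 16*g + 64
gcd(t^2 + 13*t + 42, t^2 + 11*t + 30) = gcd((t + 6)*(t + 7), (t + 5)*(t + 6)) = t + 6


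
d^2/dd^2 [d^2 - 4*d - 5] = 2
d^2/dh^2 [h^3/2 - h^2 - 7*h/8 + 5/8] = 3*h - 2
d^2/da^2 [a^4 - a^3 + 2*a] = 6*a*(2*a - 1)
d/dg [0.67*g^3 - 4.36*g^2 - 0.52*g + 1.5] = 2.01*g^2 - 8.72*g - 0.52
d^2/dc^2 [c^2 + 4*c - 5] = 2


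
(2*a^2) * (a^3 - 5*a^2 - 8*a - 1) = 2*a^5 - 10*a^4 - 16*a^3 - 2*a^2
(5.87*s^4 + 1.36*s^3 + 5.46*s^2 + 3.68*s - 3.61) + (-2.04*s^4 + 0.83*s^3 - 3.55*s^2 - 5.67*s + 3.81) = 3.83*s^4 + 2.19*s^3 + 1.91*s^2 - 1.99*s + 0.2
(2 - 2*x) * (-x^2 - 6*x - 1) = 2*x^3 + 10*x^2 - 10*x - 2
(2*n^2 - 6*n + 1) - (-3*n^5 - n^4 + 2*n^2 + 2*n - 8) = 3*n^5 + n^4 - 8*n + 9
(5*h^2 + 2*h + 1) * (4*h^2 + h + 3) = 20*h^4 + 13*h^3 + 21*h^2 + 7*h + 3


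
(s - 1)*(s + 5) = s^2 + 4*s - 5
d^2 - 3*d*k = d*(d - 3*k)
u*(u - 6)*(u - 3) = u^3 - 9*u^2 + 18*u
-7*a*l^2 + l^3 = l^2*(-7*a + l)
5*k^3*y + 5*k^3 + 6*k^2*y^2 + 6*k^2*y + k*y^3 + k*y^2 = (k + y)*(5*k + y)*(k*y + k)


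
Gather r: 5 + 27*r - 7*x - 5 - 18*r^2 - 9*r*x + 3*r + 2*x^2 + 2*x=-18*r^2 + r*(30 - 9*x) + 2*x^2 - 5*x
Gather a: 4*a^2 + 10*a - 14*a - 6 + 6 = 4*a^2 - 4*a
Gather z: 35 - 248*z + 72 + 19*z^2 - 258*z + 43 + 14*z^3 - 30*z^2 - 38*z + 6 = 14*z^3 - 11*z^2 - 544*z + 156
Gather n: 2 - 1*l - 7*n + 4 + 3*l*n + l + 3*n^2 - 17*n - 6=3*n^2 + n*(3*l - 24)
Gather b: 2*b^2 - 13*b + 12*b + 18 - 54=2*b^2 - b - 36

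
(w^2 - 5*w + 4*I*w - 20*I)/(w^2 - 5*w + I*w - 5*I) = (w + 4*I)/(w + I)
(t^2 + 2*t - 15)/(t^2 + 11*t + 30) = (t - 3)/(t + 6)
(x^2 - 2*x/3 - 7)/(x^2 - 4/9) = 3*(3*x^2 - 2*x - 21)/(9*x^2 - 4)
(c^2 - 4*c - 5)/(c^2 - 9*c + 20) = (c + 1)/(c - 4)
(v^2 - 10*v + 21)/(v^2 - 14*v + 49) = (v - 3)/(v - 7)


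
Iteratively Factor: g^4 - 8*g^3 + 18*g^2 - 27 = (g - 3)*(g^3 - 5*g^2 + 3*g + 9) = (g - 3)^2*(g^2 - 2*g - 3) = (g - 3)^2*(g + 1)*(g - 3)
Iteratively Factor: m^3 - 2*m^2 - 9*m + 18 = (m + 3)*(m^2 - 5*m + 6) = (m - 2)*(m + 3)*(m - 3)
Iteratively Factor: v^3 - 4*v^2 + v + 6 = (v - 3)*(v^2 - v - 2) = (v - 3)*(v - 2)*(v + 1)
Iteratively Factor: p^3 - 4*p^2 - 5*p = (p)*(p^2 - 4*p - 5) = p*(p + 1)*(p - 5)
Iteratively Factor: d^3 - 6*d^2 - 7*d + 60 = (d + 3)*(d^2 - 9*d + 20) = (d - 5)*(d + 3)*(d - 4)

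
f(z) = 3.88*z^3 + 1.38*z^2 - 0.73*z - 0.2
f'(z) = 11.64*z^2 + 2.76*z - 0.73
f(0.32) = -0.17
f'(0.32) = 1.35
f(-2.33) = -40.09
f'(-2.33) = 56.03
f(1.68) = 20.87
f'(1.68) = 36.76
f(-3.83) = -195.15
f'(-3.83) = 159.45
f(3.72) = 215.92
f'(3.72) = 170.62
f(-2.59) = -56.46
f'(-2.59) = 70.20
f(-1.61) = -11.64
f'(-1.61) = 25.00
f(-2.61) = -57.88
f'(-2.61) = 71.36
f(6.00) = 883.18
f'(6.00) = 434.87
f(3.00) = 114.79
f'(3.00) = 112.31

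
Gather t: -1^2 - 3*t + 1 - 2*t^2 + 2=-2*t^2 - 3*t + 2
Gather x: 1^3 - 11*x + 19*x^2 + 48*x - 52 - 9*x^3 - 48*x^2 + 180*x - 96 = -9*x^3 - 29*x^2 + 217*x - 147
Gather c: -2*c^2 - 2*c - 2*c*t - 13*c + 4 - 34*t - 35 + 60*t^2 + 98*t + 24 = -2*c^2 + c*(-2*t - 15) + 60*t^2 + 64*t - 7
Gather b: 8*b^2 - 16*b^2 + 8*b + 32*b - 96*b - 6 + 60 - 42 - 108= -8*b^2 - 56*b - 96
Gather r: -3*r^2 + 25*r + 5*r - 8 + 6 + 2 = -3*r^2 + 30*r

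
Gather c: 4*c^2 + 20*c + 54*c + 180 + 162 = 4*c^2 + 74*c + 342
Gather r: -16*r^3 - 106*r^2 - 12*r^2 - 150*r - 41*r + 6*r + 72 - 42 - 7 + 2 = -16*r^3 - 118*r^2 - 185*r + 25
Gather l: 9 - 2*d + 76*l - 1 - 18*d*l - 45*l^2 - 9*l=-2*d - 45*l^2 + l*(67 - 18*d) + 8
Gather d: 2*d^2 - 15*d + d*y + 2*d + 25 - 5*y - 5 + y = 2*d^2 + d*(y - 13) - 4*y + 20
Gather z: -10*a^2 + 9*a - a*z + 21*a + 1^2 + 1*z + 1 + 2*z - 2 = -10*a^2 + 30*a + z*(3 - a)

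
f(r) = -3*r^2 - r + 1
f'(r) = -6*r - 1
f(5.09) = -81.81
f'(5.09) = -31.54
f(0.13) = 0.82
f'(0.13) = -1.78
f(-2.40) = -13.88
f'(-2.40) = 13.40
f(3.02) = -29.38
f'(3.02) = -19.12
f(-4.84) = -64.44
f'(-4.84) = 28.04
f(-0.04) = 1.04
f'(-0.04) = -0.76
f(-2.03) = -9.33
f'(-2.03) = 11.18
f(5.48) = -94.57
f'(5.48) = -33.88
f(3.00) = -29.00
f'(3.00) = -19.00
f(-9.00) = -233.00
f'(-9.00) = 53.00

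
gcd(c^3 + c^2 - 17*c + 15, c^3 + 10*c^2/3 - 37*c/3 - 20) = c^2 + 2*c - 15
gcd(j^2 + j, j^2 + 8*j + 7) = j + 1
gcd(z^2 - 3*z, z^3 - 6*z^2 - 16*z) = z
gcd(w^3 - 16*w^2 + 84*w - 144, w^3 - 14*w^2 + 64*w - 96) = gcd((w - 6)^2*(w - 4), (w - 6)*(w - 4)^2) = w^2 - 10*w + 24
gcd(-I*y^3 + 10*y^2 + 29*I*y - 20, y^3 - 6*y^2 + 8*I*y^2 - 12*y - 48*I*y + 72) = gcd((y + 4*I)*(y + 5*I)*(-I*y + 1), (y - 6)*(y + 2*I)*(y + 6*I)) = 1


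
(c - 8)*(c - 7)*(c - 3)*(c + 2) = c^4 - 16*c^3 + 65*c^2 + 34*c - 336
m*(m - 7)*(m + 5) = m^3 - 2*m^2 - 35*m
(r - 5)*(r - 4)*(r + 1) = r^3 - 8*r^2 + 11*r + 20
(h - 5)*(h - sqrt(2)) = h^2 - 5*h - sqrt(2)*h + 5*sqrt(2)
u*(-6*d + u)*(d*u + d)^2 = -6*d^3*u^3 - 12*d^3*u^2 - 6*d^3*u + d^2*u^4 + 2*d^2*u^3 + d^2*u^2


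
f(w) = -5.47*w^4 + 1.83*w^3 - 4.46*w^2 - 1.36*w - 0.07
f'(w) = -21.88*w^3 + 5.49*w^2 - 8.92*w - 1.36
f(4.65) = -2476.24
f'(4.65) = -2124.05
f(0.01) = -0.08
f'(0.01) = -1.45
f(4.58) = -2330.89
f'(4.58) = -2029.11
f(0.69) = -3.77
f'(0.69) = -12.09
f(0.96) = -8.51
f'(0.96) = -24.22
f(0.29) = -0.83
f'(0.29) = -4.02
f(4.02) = -1387.26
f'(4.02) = -1369.93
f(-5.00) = -3752.27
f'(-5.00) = 2915.49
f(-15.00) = -284078.17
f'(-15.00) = 75212.69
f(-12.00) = -117214.15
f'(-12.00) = 38704.88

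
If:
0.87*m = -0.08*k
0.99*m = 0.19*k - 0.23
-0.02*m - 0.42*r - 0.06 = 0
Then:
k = 0.82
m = -0.08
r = -0.14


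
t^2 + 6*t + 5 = (t + 1)*(t + 5)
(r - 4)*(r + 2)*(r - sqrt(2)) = r^3 - 2*r^2 - sqrt(2)*r^2 - 8*r + 2*sqrt(2)*r + 8*sqrt(2)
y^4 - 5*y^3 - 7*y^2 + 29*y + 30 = (y - 5)*(y - 3)*(y + 1)*(y + 2)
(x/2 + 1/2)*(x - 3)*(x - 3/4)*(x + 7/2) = x^4/2 + 3*x^3/8 - 89*x^2/16 - 3*x/2 + 63/16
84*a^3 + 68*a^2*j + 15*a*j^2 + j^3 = (2*a + j)*(6*a + j)*(7*a + j)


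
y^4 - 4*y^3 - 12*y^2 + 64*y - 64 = (y - 4)*(y - 2)^2*(y + 4)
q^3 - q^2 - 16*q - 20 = (q - 5)*(q + 2)^2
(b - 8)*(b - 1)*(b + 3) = b^3 - 6*b^2 - 19*b + 24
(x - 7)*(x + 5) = x^2 - 2*x - 35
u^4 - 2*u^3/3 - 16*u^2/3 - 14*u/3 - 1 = (u - 3)*(u + 1/3)*(u + 1)^2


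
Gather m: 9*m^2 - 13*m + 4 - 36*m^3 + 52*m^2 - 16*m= -36*m^3 + 61*m^2 - 29*m + 4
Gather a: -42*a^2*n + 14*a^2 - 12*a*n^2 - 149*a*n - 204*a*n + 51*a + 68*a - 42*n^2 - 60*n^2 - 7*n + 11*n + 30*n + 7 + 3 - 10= a^2*(14 - 42*n) + a*(-12*n^2 - 353*n + 119) - 102*n^2 + 34*n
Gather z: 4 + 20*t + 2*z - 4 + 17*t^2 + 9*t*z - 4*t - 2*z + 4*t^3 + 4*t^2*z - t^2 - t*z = 4*t^3 + 16*t^2 + 16*t + z*(4*t^2 + 8*t)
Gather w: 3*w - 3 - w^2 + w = -w^2 + 4*w - 3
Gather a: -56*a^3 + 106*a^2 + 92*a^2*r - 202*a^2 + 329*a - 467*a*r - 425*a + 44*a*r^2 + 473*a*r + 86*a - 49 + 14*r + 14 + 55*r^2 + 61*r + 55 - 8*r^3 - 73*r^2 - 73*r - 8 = -56*a^3 + a^2*(92*r - 96) + a*(44*r^2 + 6*r - 10) - 8*r^3 - 18*r^2 + 2*r + 12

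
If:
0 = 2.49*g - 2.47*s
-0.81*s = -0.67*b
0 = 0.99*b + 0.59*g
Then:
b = 0.00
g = 0.00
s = 0.00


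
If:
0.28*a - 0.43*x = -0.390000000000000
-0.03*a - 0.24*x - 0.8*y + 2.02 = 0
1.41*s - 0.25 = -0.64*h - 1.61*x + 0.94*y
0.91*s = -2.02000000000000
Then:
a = 9.67540574282147 - 4.29463171036205*y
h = 8.50370630461923*y - 12.8496372151569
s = -2.22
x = 7.20724094881398 - 2.79650436953808*y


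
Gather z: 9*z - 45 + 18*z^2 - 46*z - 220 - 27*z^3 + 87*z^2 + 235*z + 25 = -27*z^3 + 105*z^2 + 198*z - 240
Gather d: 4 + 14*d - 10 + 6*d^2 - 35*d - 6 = 6*d^2 - 21*d - 12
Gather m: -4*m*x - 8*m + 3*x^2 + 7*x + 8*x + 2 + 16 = m*(-4*x - 8) + 3*x^2 + 15*x + 18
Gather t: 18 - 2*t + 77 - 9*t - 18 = 77 - 11*t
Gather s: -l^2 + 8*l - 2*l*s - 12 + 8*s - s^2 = -l^2 + 8*l - s^2 + s*(8 - 2*l) - 12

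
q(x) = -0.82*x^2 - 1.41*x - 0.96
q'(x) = -1.64*x - 1.41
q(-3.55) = -6.29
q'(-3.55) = 4.41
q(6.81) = -48.59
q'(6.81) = -12.58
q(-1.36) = -0.56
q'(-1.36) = 0.82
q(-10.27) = -72.97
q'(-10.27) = 15.43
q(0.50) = -1.87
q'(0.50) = -2.23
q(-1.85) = -1.16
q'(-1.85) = 1.62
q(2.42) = -9.17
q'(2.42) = -5.38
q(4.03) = -19.96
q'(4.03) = -8.02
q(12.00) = -135.96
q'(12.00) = -21.09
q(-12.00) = -102.12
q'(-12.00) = 18.27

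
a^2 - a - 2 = (a - 2)*(a + 1)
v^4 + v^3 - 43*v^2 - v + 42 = (v - 6)*(v - 1)*(v + 1)*(v + 7)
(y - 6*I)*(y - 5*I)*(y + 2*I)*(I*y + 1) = I*y^4 + 10*y^3 - 17*I*y^2 + 52*y - 60*I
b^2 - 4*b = b*(b - 4)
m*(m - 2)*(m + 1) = m^3 - m^2 - 2*m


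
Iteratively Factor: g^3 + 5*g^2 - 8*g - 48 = (g + 4)*(g^2 + g - 12) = (g - 3)*(g + 4)*(g + 4)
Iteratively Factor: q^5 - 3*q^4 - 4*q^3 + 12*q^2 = (q)*(q^4 - 3*q^3 - 4*q^2 + 12*q) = q^2*(q^3 - 3*q^2 - 4*q + 12) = q^2*(q - 2)*(q^2 - q - 6) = q^2*(q - 3)*(q - 2)*(q + 2)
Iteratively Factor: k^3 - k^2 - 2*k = (k)*(k^2 - k - 2) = k*(k - 2)*(k + 1)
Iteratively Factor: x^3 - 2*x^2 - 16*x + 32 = (x + 4)*(x^2 - 6*x + 8) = (x - 2)*(x + 4)*(x - 4)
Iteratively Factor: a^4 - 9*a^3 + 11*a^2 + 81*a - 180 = (a - 5)*(a^3 - 4*a^2 - 9*a + 36) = (a - 5)*(a - 3)*(a^2 - a - 12) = (a - 5)*(a - 4)*(a - 3)*(a + 3)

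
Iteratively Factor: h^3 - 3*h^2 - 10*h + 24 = (h - 2)*(h^2 - h - 12) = (h - 4)*(h - 2)*(h + 3)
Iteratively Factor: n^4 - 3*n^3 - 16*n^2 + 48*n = (n + 4)*(n^3 - 7*n^2 + 12*n) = n*(n + 4)*(n^2 - 7*n + 12) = n*(n - 4)*(n + 4)*(n - 3)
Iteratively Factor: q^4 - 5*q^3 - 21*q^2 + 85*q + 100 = (q + 1)*(q^3 - 6*q^2 - 15*q + 100) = (q + 1)*(q + 4)*(q^2 - 10*q + 25) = (q - 5)*(q + 1)*(q + 4)*(q - 5)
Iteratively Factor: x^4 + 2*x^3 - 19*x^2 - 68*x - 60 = (x + 2)*(x^3 - 19*x - 30) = (x - 5)*(x + 2)*(x^2 + 5*x + 6) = (x - 5)*(x + 2)*(x + 3)*(x + 2)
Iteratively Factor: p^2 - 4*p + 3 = (p - 1)*(p - 3)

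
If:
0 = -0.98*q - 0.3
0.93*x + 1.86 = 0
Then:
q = -0.31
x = -2.00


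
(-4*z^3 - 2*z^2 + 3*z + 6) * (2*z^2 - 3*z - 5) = -8*z^5 + 8*z^4 + 32*z^3 + 13*z^2 - 33*z - 30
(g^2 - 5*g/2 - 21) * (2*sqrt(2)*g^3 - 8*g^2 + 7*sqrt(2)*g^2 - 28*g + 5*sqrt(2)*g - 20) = 2*sqrt(2)*g^5 - 8*g^4 + 2*sqrt(2)*g^4 - 109*sqrt(2)*g^3/2 - 8*g^3 - 319*sqrt(2)*g^2/2 + 218*g^2 - 105*sqrt(2)*g + 638*g + 420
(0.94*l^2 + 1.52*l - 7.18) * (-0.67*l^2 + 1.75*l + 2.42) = -0.6298*l^4 + 0.6266*l^3 + 9.7454*l^2 - 8.8866*l - 17.3756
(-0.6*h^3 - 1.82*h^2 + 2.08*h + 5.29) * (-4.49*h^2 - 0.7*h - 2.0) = 2.694*h^5 + 8.5918*h^4 - 6.8652*h^3 - 21.5681*h^2 - 7.863*h - 10.58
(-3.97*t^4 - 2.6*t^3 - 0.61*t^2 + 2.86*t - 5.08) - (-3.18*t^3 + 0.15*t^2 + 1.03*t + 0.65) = -3.97*t^4 + 0.58*t^3 - 0.76*t^2 + 1.83*t - 5.73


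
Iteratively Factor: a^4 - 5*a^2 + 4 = (a - 2)*(a^3 + 2*a^2 - a - 2) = (a - 2)*(a + 1)*(a^2 + a - 2) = (a - 2)*(a + 1)*(a + 2)*(a - 1)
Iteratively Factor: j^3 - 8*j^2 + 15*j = (j - 3)*(j^2 - 5*j) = (j - 5)*(j - 3)*(j)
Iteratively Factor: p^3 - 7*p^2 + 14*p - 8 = (p - 1)*(p^2 - 6*p + 8) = (p - 4)*(p - 1)*(p - 2)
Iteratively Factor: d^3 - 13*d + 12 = (d - 3)*(d^2 + 3*d - 4) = (d - 3)*(d + 4)*(d - 1)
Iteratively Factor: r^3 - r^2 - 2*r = (r - 2)*(r^2 + r) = r*(r - 2)*(r + 1)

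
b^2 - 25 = (b - 5)*(b + 5)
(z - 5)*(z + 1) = z^2 - 4*z - 5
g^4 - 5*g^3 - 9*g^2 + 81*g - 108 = (g - 3)^3*(g + 4)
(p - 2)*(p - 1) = p^2 - 3*p + 2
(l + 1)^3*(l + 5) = l^4 + 8*l^3 + 18*l^2 + 16*l + 5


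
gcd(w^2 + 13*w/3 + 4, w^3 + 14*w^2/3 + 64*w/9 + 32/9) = w + 4/3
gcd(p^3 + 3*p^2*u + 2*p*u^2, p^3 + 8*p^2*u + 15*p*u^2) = p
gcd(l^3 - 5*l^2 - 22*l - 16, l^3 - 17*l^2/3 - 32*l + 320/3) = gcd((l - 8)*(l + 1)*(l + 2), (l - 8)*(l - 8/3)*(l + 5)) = l - 8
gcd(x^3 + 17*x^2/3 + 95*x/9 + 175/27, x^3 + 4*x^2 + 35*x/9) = x^2 + 4*x + 35/9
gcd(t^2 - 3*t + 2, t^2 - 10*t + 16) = t - 2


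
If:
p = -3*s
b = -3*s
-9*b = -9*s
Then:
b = 0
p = 0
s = 0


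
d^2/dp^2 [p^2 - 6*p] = 2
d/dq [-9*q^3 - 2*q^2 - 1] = q*(-27*q - 4)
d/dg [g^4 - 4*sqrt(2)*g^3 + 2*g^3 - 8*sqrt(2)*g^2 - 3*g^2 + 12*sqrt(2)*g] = 4*g^3 - 12*sqrt(2)*g^2 + 6*g^2 - 16*sqrt(2)*g - 6*g + 12*sqrt(2)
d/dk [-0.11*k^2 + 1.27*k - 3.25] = 1.27 - 0.22*k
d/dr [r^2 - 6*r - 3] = 2*r - 6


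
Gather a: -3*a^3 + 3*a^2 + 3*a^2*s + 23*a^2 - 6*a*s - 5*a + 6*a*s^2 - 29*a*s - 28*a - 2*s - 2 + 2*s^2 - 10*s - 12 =-3*a^3 + a^2*(3*s + 26) + a*(6*s^2 - 35*s - 33) + 2*s^2 - 12*s - 14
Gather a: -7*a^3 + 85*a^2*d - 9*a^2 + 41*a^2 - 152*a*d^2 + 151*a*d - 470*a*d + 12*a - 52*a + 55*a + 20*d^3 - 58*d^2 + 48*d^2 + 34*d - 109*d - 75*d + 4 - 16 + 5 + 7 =-7*a^3 + a^2*(85*d + 32) + a*(-152*d^2 - 319*d + 15) + 20*d^3 - 10*d^2 - 150*d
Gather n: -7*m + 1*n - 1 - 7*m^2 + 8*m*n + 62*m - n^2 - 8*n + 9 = -7*m^2 + 55*m - n^2 + n*(8*m - 7) + 8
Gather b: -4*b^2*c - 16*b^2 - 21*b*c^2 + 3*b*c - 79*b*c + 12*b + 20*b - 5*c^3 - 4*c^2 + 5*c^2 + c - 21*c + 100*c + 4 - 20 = b^2*(-4*c - 16) + b*(-21*c^2 - 76*c + 32) - 5*c^3 + c^2 + 80*c - 16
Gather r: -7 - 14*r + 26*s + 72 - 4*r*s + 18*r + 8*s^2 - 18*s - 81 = r*(4 - 4*s) + 8*s^2 + 8*s - 16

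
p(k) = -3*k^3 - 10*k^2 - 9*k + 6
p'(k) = -9*k^2 - 20*k - 9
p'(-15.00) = -1734.00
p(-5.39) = 233.76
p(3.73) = -322.38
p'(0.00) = -9.00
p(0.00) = 6.00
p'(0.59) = -23.93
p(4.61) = -541.93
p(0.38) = 0.97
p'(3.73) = -208.82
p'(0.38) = -17.90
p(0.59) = -3.41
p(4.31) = -458.74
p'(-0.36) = -2.97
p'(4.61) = -292.47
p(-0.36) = 8.08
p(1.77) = -57.89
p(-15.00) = 8016.00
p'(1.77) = -72.60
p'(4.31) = -262.38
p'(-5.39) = -162.67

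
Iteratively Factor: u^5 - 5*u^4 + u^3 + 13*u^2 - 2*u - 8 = (u + 1)*(u^4 - 6*u^3 + 7*u^2 + 6*u - 8) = (u - 2)*(u + 1)*(u^3 - 4*u^2 - u + 4) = (u - 2)*(u + 1)^2*(u^2 - 5*u + 4) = (u - 2)*(u - 1)*(u + 1)^2*(u - 4)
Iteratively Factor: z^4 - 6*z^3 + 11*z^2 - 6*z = (z - 2)*(z^3 - 4*z^2 + 3*z) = z*(z - 2)*(z^2 - 4*z + 3) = z*(z - 2)*(z - 1)*(z - 3)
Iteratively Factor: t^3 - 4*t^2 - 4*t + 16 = (t - 2)*(t^2 - 2*t - 8) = (t - 2)*(t + 2)*(t - 4)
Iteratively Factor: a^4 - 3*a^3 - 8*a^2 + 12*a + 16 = (a - 2)*(a^3 - a^2 - 10*a - 8) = (a - 4)*(a - 2)*(a^2 + 3*a + 2) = (a - 4)*(a - 2)*(a + 1)*(a + 2)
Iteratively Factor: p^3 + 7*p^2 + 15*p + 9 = (p + 3)*(p^2 + 4*p + 3) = (p + 1)*(p + 3)*(p + 3)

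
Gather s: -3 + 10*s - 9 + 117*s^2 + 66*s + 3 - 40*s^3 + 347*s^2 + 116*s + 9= -40*s^3 + 464*s^2 + 192*s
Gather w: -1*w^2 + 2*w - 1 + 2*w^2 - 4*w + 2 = w^2 - 2*w + 1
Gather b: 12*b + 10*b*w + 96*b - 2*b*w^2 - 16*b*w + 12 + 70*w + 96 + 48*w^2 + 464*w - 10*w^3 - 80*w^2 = b*(-2*w^2 - 6*w + 108) - 10*w^3 - 32*w^2 + 534*w + 108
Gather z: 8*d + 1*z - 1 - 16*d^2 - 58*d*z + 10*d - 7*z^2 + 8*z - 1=-16*d^2 + 18*d - 7*z^2 + z*(9 - 58*d) - 2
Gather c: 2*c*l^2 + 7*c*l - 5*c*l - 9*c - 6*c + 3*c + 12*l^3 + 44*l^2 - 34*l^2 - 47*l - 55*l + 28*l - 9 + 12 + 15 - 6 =c*(2*l^2 + 2*l - 12) + 12*l^3 + 10*l^2 - 74*l + 12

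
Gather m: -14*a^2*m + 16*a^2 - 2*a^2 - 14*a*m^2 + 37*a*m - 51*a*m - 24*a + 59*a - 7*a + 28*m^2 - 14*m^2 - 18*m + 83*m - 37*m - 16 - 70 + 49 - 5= 14*a^2 + 28*a + m^2*(14 - 14*a) + m*(-14*a^2 - 14*a + 28) - 42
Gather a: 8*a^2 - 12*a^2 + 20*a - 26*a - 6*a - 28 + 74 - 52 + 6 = -4*a^2 - 12*a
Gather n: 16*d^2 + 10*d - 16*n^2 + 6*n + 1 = 16*d^2 + 10*d - 16*n^2 + 6*n + 1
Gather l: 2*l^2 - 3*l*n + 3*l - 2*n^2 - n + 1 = 2*l^2 + l*(3 - 3*n) - 2*n^2 - n + 1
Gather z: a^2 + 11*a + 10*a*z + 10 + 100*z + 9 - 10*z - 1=a^2 + 11*a + z*(10*a + 90) + 18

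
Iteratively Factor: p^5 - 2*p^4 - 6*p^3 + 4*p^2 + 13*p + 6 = (p + 1)*(p^4 - 3*p^3 - 3*p^2 + 7*p + 6) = (p - 2)*(p + 1)*(p^3 - p^2 - 5*p - 3) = (p - 2)*(p + 1)^2*(p^2 - 2*p - 3) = (p - 3)*(p - 2)*(p + 1)^2*(p + 1)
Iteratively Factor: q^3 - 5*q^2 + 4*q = (q)*(q^2 - 5*q + 4) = q*(q - 4)*(q - 1)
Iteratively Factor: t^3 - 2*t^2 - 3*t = (t)*(t^2 - 2*t - 3) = t*(t - 3)*(t + 1)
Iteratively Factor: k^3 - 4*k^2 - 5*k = (k)*(k^2 - 4*k - 5) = k*(k + 1)*(k - 5)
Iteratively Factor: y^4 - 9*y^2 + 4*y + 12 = (y + 3)*(y^3 - 3*y^2 + 4) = (y - 2)*(y + 3)*(y^2 - y - 2) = (y - 2)^2*(y + 3)*(y + 1)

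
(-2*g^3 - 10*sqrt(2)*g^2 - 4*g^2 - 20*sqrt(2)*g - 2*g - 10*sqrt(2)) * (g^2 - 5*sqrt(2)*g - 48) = -2*g^5 - 4*g^4 + 194*g^3 + 392*g^2 + 480*sqrt(2)*g^2 + 196*g + 960*sqrt(2)*g + 480*sqrt(2)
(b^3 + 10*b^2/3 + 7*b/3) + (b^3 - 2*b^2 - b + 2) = 2*b^3 + 4*b^2/3 + 4*b/3 + 2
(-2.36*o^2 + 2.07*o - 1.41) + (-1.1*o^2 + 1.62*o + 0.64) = -3.46*o^2 + 3.69*o - 0.77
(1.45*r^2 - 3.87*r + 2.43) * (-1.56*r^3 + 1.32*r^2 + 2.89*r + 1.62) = -2.262*r^5 + 7.9512*r^4 - 4.7087*r^3 - 5.6277*r^2 + 0.753299999999999*r + 3.9366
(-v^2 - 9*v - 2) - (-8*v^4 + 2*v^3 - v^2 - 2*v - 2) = 8*v^4 - 2*v^3 - 7*v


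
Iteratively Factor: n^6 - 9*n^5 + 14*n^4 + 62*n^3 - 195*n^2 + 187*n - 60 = (n - 5)*(n^5 - 4*n^4 - 6*n^3 + 32*n^2 - 35*n + 12) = (n - 5)*(n - 4)*(n^4 - 6*n^2 + 8*n - 3) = (n - 5)*(n - 4)*(n - 1)*(n^3 + n^2 - 5*n + 3) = (n - 5)*(n - 4)*(n - 1)^2*(n^2 + 2*n - 3) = (n - 5)*(n - 4)*(n - 1)^2*(n + 3)*(n - 1)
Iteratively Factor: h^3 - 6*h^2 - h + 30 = (h - 3)*(h^2 - 3*h - 10) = (h - 3)*(h + 2)*(h - 5)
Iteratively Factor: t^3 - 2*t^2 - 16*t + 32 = (t - 4)*(t^2 + 2*t - 8) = (t - 4)*(t + 4)*(t - 2)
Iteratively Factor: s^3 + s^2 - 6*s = (s - 2)*(s^2 + 3*s) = (s - 2)*(s + 3)*(s)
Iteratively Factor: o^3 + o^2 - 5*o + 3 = (o - 1)*(o^2 + 2*o - 3) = (o - 1)^2*(o + 3)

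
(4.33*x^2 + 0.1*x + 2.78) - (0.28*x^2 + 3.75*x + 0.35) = 4.05*x^2 - 3.65*x + 2.43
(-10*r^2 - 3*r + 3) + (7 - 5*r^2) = -15*r^2 - 3*r + 10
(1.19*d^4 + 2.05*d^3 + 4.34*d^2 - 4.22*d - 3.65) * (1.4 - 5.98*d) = -7.1162*d^5 - 10.593*d^4 - 23.0832*d^3 + 31.3116*d^2 + 15.919*d - 5.11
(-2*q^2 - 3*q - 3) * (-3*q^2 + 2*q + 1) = 6*q^4 + 5*q^3 + q^2 - 9*q - 3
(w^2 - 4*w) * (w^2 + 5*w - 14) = w^4 + w^3 - 34*w^2 + 56*w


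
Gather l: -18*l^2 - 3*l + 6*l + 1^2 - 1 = -18*l^2 + 3*l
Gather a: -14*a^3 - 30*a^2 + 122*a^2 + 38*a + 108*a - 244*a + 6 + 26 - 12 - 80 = -14*a^3 + 92*a^2 - 98*a - 60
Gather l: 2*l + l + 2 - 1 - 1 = 3*l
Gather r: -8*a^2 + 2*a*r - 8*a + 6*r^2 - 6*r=-8*a^2 - 8*a + 6*r^2 + r*(2*a - 6)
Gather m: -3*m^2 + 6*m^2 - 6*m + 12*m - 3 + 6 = 3*m^2 + 6*m + 3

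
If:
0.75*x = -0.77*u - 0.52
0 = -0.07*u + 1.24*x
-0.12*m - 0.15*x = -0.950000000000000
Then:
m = 7.96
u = -0.64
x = -0.04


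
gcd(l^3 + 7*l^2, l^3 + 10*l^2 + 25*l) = l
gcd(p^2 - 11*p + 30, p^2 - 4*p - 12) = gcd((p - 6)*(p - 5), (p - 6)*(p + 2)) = p - 6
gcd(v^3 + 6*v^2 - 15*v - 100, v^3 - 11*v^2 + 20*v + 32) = v - 4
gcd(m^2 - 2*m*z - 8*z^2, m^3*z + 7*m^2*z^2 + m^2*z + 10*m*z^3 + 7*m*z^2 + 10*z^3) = m + 2*z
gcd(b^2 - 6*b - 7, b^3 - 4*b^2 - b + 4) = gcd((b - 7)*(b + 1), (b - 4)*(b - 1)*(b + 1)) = b + 1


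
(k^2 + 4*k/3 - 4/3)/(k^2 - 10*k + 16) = (3*k^2 + 4*k - 4)/(3*(k^2 - 10*k + 16))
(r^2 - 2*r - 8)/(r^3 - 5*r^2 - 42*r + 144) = (r^2 - 2*r - 8)/(r^3 - 5*r^2 - 42*r + 144)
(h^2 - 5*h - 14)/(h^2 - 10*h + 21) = (h + 2)/(h - 3)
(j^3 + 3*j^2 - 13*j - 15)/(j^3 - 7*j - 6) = (j + 5)/(j + 2)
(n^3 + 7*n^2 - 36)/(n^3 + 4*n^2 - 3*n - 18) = (n + 6)/(n + 3)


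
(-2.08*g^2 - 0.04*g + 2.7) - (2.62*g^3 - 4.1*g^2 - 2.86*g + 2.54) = -2.62*g^3 + 2.02*g^2 + 2.82*g + 0.16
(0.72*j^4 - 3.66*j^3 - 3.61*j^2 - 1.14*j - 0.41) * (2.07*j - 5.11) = 1.4904*j^5 - 11.2554*j^4 + 11.2299*j^3 + 16.0873*j^2 + 4.9767*j + 2.0951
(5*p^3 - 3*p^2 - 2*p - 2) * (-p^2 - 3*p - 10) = -5*p^5 - 12*p^4 - 39*p^3 + 38*p^2 + 26*p + 20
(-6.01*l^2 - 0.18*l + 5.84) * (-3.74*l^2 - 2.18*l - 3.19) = 22.4774*l^4 + 13.775*l^3 - 2.2773*l^2 - 12.157*l - 18.6296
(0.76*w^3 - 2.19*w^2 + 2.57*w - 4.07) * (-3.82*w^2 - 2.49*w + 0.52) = -2.9032*w^5 + 6.4734*w^4 - 3.9691*w^3 + 8.0093*w^2 + 11.4707*w - 2.1164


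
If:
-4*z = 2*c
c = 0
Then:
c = 0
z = 0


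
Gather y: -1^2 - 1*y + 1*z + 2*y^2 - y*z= 2*y^2 + y*(-z - 1) + z - 1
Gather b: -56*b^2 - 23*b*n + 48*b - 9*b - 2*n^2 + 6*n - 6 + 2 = -56*b^2 + b*(39 - 23*n) - 2*n^2 + 6*n - 4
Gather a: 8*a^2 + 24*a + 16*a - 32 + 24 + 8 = 8*a^2 + 40*a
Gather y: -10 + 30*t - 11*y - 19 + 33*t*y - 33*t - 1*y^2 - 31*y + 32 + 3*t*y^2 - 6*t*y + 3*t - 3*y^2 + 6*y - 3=y^2*(3*t - 4) + y*(27*t - 36)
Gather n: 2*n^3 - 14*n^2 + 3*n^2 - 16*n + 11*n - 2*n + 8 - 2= 2*n^3 - 11*n^2 - 7*n + 6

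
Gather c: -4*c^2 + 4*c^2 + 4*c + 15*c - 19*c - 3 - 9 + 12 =0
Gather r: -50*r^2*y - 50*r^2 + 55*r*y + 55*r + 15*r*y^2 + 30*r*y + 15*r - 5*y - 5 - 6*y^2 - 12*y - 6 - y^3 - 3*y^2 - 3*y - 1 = r^2*(-50*y - 50) + r*(15*y^2 + 85*y + 70) - y^3 - 9*y^2 - 20*y - 12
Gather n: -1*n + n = 0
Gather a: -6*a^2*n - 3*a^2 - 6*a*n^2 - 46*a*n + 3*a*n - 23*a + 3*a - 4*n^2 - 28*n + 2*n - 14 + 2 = a^2*(-6*n - 3) + a*(-6*n^2 - 43*n - 20) - 4*n^2 - 26*n - 12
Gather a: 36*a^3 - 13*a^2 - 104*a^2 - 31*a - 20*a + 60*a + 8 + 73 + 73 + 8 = 36*a^3 - 117*a^2 + 9*a + 162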